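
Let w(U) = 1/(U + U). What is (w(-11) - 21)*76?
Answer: -17594/11 ≈ -1599.5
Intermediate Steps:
w(U) = 1/(2*U)
(w(-11) - 21)*76 = ((½)/(-11) - 21)*76 = ((½)*(-1/11) - 21)*76 = (-1/22 - 21)*76 = -463/22*76 = -17594/11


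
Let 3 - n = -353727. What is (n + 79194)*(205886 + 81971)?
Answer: 124620203868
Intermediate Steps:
n = 353730 (n = 3 - 1*(-353727) = 3 + 353727 = 353730)
(n + 79194)*(205886 + 81971) = (353730 + 79194)*(205886 + 81971) = 432924*287857 = 124620203868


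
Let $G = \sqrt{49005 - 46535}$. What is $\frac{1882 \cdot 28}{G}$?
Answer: $\frac{26348 \sqrt{2470}}{1235} \approx 1060.3$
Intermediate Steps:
$G = \sqrt{2470} \approx 49.699$
$\frac{1882 \cdot 28}{G} = \frac{1882 \cdot 28}{\sqrt{2470}} = 52696 \frac{\sqrt{2470}}{2470} = \frac{26348 \sqrt{2470}}{1235}$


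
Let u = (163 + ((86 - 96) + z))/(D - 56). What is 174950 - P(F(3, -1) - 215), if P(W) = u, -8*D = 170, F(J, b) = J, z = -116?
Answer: 54059698/309 ≈ 1.7495e+5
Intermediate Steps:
D = -85/4 (D = -⅛*170 = -85/4 ≈ -21.250)
u = -148/309 (u = (163 + ((86 - 96) - 116))/(-85/4 - 56) = (163 + (-10 - 116))/(-309/4) = (163 - 126)*(-4/309) = 37*(-4/309) = -148/309 ≈ -0.47896)
P(W) = -148/309
174950 - P(F(3, -1) - 215) = 174950 - 1*(-148/309) = 174950 + 148/309 = 54059698/309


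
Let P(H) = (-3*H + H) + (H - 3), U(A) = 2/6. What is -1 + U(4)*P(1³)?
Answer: -7/3 ≈ -2.3333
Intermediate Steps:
U(A) = ⅓ (U(A) = 2*(⅙) = ⅓)
P(H) = -3 - H (P(H) = -2*H + (-3 + H) = -3 - H)
-1 + U(4)*P(1³) = -1 + (-3 - 1*1³)/3 = -1 + (-3 - 1*1)/3 = -1 + (-3 - 1)/3 = -1 + (⅓)*(-4) = -1 - 4/3 = -7/3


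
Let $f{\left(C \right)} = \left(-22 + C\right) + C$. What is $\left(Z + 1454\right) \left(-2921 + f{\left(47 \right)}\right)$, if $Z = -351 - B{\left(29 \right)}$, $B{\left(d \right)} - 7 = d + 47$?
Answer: $-2905980$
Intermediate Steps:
$f{\left(C \right)} = -22 + 2 C$
$B{\left(d \right)} = 54 + d$ ($B{\left(d \right)} = 7 + \left(d + 47\right) = 7 + \left(47 + d\right) = 54 + d$)
$Z = -434$ ($Z = -351 - \left(54 + 29\right) = -351 - 83 = -434$)
$\left(Z + 1454\right) \left(-2921 + f{\left(47 \right)}\right) = \left(-434 + 1454\right) \left(-2921 + \left(-22 + 2 \cdot 47\right)\right) = 1020 \left(-2921 + \left(-22 + 94\right)\right) = 1020 \left(-2921 + 72\right) = 1020 \left(-2849\right) = -2905980$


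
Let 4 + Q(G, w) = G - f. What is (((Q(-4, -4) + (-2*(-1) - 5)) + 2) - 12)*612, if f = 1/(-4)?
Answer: -12699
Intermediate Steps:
f = -¼ ≈ -0.25000
Q(G, w) = -15/4 + G (Q(G, w) = -4 + (G - 1*(-¼)) = -4 + (G + ¼) = -4 + (¼ + G) = -15/4 + G)
(((Q(-4, -4) + (-2*(-1) - 5)) + 2) - 12)*612 = ((((-15/4 - 4) + (-2*(-1) - 5)) + 2) - 12)*612 = (((-31/4 + (2 - 5)) + 2) - 12)*612 = (((-31/4 - 3) + 2) - 12)*612 = ((-43/4 + 2) - 12)*612 = (-35/4 - 12)*612 = -83/4*612 = -12699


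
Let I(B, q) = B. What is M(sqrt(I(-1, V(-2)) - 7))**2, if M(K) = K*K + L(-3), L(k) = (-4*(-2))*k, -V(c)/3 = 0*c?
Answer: 1024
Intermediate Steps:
V(c) = 0 (V(c) = -0*c = -3*0 = 0)
L(k) = 8*k
M(K) = -24 + K**2 (M(K) = K*K + 8*(-3) = K**2 - 24 = -24 + K**2)
M(sqrt(I(-1, V(-2)) - 7))**2 = (-24 + (sqrt(-1 - 7))**2)**2 = (-24 + (sqrt(-8))**2)**2 = (-24 + (2*I*sqrt(2))**2)**2 = (-24 - 8)**2 = (-32)**2 = 1024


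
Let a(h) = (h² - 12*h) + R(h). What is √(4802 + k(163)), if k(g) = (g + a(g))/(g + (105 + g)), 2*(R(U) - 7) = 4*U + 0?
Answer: √902846301/431 ≈ 69.716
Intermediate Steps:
R(U) = 7 + 2*U (R(U) = 7 + (4*U + 0)/2 = 7 + (4*U)/2 = 7 + 2*U)
a(h) = 7 + h² - 10*h (a(h) = (h² - 12*h) + (7 + 2*h) = 7 + h² - 10*h)
k(g) = (7 + g² - 9*g)/(105 + 2*g) (k(g) = (g + (7 + g² - 10*g))/(g + (105 + g)) = (7 + g² - 9*g)/(105 + 2*g))
√(4802 + k(163)) = √(4802 + (7 + 163² - 9*163)/(105 + 2*163)) = √(4802 + (7 + 26569 - 1467)/(105 + 326)) = √(4802 + 25109/431) = √(2094771/431) = √902846301/431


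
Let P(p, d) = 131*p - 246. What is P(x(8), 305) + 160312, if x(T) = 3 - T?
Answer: 159411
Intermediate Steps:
P(p, d) = -246 + 131*p
P(x(8), 305) + 160312 = (-246 + 131*(3 - 1*8)) + 160312 = (-246 + 131*(3 - 8)) + 160312 = (-246 + 131*(-5)) + 160312 = (-246 - 655) + 160312 = -901 + 160312 = 159411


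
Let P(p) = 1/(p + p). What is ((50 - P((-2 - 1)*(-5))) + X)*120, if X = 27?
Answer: 9236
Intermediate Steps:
P(p) = 1/(2*p)
((50 - P((-2 - 1)*(-5))) + X)*120 = ((50 - 1/(2*((-2 - 1)*(-5)))) + 27)*120 = ((50 - 1/(2*((-3*(-5))))) + 27)*120 = ((50 - 1/(2*15)) + 27)*120 = ((50 - 1*1/30) + 27)*120 = ((50 - 1/30) + 27)*120 = (1499/30 + 27)*120 = (2309/30)*120 = 9236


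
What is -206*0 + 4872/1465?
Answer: 4872/1465 ≈ 3.3256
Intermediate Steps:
-206*0 + 4872/1465 = 0 + 4872*(1/1465) = 0 + 4872/1465 = 4872/1465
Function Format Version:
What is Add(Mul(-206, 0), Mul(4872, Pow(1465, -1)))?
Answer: Rational(4872, 1465) ≈ 3.3256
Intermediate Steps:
Add(Mul(-206, 0), Mul(4872, Pow(1465, -1))) = Add(0, Mul(4872, Rational(1, 1465))) = Add(0, Rational(4872, 1465)) = Rational(4872, 1465)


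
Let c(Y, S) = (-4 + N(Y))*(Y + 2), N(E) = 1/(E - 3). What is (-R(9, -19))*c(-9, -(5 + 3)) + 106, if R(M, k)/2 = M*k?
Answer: 19763/2 ≈ 9881.5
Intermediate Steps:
N(E) = 1/(-3 + E)
c(Y, S) = (-4 + 1/(-3 + Y))*(2 + Y) (c(Y, S) = (-4 + 1/(-3 + Y))*(Y + 2) = (-4 + 1/(-3 + Y))*(2 + Y))
R(M, k) = 2*M*k (R(M, k) = 2*(M*k) = 2*M*k)
(-R(9, -19))*c(-9, -(5 + 3)) + 106 = (-2*9*(-19))*((26 - 4*(-9)² + 5*(-9))/(-3 - 9)) + 106 = (-1*(-342))*((26 - 4*81 - 45)/(-12)) + 106 = 342*(-(26 - 324 - 45)/12) + 106 = 342*(-1/12*(-343)) + 106 = 342*(343/12) + 106 = 19551/2 + 106 = 19763/2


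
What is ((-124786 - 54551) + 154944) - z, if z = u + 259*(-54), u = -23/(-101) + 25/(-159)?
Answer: -167127145/16059 ≈ -10407.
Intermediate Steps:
u = 1132/16059 (u = -23*(-1/101) + 25*(-1/159) = 23/101 - 25/159 = 1132/16059 ≈ 0.070490)
z = -224600042/16059 (z = 1132/16059 + 259*(-54) = 1132/16059 - 13986 = -224600042/16059 ≈ -13986.)
((-124786 - 54551) + 154944) - z = ((-124786 - 54551) + 154944) - 1*(-224600042/16059) = (-179337 + 154944) + 224600042/16059 = -24393 + 224600042/16059 = -167127145/16059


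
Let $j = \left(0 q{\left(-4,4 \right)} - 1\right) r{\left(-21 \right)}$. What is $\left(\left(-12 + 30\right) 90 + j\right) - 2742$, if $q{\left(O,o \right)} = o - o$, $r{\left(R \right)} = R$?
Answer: $-1101$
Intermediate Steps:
$q{\left(O,o \right)} = 0$
$j = 21$ ($j = \left(0 \cdot 0 - 1\right) \left(-21\right) = \left(0 - 1\right) \left(-21\right) = \left(-1\right) \left(-21\right) = 21$)
$\left(\left(-12 + 30\right) 90 + j\right) - 2742 = \left(\left(-12 + 30\right) 90 + 21\right) - 2742 = \left(18 \cdot 90 + 21\right) - 2742 = \left(1620 + 21\right) - 2742 = 1641 - 2742 = -1101$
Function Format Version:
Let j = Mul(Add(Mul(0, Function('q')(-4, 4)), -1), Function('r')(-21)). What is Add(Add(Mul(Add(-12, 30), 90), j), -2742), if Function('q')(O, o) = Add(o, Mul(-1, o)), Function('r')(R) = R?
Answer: -1101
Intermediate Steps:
Function('q')(O, o) = 0
j = 21 (j = Mul(Add(Mul(0, 0), -1), -21) = Mul(Add(0, -1), -21) = Mul(-1, -21) = 21)
Add(Add(Mul(Add(-12, 30), 90), j), -2742) = Add(Add(Mul(Add(-12, 30), 90), 21), -2742) = Add(Add(Mul(18, 90), 21), -2742) = Add(Add(1620, 21), -2742) = Add(1641, -2742) = -1101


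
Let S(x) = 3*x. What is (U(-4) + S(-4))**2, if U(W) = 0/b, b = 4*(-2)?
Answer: 144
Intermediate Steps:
b = -8
U(W) = 0 (U(W) = 0/(-8) = 0*(-1/8) = 0)
(U(-4) + S(-4))**2 = (0 + 3*(-4))**2 = (0 - 12)**2 = (-12)**2 = 144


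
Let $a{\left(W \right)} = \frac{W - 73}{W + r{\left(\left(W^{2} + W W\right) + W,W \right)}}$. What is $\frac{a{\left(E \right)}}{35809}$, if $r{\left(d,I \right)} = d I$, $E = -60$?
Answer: $\frac{133}{15342724140} \approx 8.6686 \cdot 10^{-9}$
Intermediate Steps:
$r{\left(d,I \right)} = I d$
$a{\left(W \right)} = \frac{-73 + W}{W + W \left(W + 2 W^{2}\right)}$ ($a{\left(W \right)} = \frac{W - 73}{W + W \left(\left(W^{2} + W W\right) + W\right)} = \frac{-73 + W}{W + W \left(\left(W^{2} + W^{2}\right) + W\right)} = \frac{-73 + W}{W + W \left(2 W^{2} + W\right)} = \frac{-73 + W}{W + W \left(W + 2 W^{2}\right)}$)
$\frac{a{\left(E \right)}}{35809} = \frac{\frac{1}{-60} \frac{1}{1 - 60 \left(1 + 2 \left(-60\right)\right)} \left(-73 - 60\right)}{35809} = \left(- \frac{1}{60}\right) \frac{1}{1 - 60 \left(1 - 120\right)} \left(-133\right) \frac{1}{35809} = \left(- \frac{1}{60}\right) \frac{1}{1 - -7140} \left(-133\right) \frac{1}{35809} = \left(- \frac{1}{60}\right) \frac{1}{1 + 7140} \left(-133\right) \frac{1}{35809} = \left(- \frac{1}{60}\right) \frac{1}{7141} \left(-133\right) \frac{1}{35809} = \frac{133}{428460} \cdot \frac{1}{35809} = \frac{133}{15342724140}$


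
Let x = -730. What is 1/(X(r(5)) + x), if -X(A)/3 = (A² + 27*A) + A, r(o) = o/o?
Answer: -1/817 ≈ -0.0012240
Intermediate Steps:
r(o) = 1
X(A) = -84*A - 3*A² (X(A) = -3*((A² + 27*A) + A) = -3*(A² + 28*A) = -84*A - 3*A²)
1/(X(r(5)) + x) = 1/(-3*1*(28 + 1) - 730) = 1/(-3*1*29 - 730) = 1/(-87 - 730) = 1/(-817) = -1/817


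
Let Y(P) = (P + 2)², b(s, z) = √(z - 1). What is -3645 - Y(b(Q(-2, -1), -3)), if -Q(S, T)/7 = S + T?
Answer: -3645 - 8*I ≈ -3645.0 - 8.0*I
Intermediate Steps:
Q(S, T) = -7*S - 7*T (Q(S, T) = -7*(S + T) = -7*S - 7*T)
b(s, z) = √(-1 + z)
Y(P) = (2 + P)²
-3645 - Y(b(Q(-2, -1), -3)) = -3645 - (2 + √(-1 - 3))² = -3645 - (2 + √(-4))² = -3645 - (2 + 2*I)²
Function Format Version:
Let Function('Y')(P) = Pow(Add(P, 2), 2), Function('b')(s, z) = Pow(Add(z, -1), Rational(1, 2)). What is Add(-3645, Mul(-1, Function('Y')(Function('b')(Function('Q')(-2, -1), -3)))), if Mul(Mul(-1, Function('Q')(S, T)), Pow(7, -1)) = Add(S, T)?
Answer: Add(-3645, Mul(-8, I)) ≈ Add(-3645.0, Mul(-8.0000, I))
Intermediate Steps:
Function('Q')(S, T) = Add(Mul(-7, S), Mul(-7, T)) (Function('Q')(S, T) = Mul(-7, Add(S, T)) = Add(Mul(-7, S), Mul(-7, T)))
Function('b')(s, z) = Pow(Add(-1, z), Rational(1, 2))
Function('Y')(P) = Pow(Add(2, P), 2)
Add(-3645, Mul(-1, Function('Y')(Function('b')(Function('Q')(-2, -1), -3)))) = Add(-3645, Mul(-1, Pow(Add(2, Pow(Add(-1, -3), Rational(1, 2))), 2))) = Add(-3645, Mul(-1, Pow(Add(2, Pow(-4, Rational(1, 2))), 2))) = Add(-3645, Mul(-1, Pow(Add(2, Mul(2, I)), 2)))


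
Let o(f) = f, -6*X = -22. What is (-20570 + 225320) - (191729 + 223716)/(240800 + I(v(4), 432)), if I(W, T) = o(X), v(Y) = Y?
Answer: 147912405915/722411 ≈ 2.0475e+5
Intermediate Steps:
X = 11/3 (X = -⅙*(-22) = 11/3 ≈ 3.6667)
I(W, T) = 11/3
(-20570 + 225320) - (191729 + 223716)/(240800 + I(v(4), 432)) = (-20570 + 225320) - (191729 + 223716)/(240800 + 11/3) = 204750 - 415445/722411/3 = 204750 - 415445*3/722411 = 204750 - 1*1246335/722411 = 204750 - 1246335/722411 = 147912405915/722411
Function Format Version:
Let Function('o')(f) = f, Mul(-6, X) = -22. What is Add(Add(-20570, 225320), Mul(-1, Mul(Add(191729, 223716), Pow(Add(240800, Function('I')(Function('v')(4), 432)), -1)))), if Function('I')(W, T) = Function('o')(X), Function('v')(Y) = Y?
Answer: Rational(147912405915, 722411) ≈ 2.0475e+5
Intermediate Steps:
X = Rational(11, 3) (X = Mul(Rational(-1, 6), -22) = Rational(11, 3) ≈ 3.6667)
Function('I')(W, T) = Rational(11, 3)
Add(Add(-20570, 225320), Mul(-1, Mul(Add(191729, 223716), Pow(Add(240800, Function('I')(Function('v')(4), 432)), -1)))) = Add(Add(-20570, 225320), Mul(-1, Mul(Add(191729, 223716), Pow(Add(240800, Rational(11, 3)), -1)))) = Add(204750, Mul(-1, Mul(415445, Pow(Rational(722411, 3), -1)))) = Add(204750, Mul(-1, Mul(415445, Rational(3, 722411)))) = Add(204750, Mul(-1, Rational(1246335, 722411))) = Add(204750, Rational(-1246335, 722411)) = Rational(147912405915, 722411)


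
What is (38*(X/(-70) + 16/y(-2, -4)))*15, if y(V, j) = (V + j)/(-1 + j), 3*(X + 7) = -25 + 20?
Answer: 53694/7 ≈ 7670.6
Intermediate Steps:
X = -26/3 (X = -7 + (-25 + 20)/3 = -7 + (⅓)*(-5) = -7 - 5/3 = -26/3 ≈ -8.6667)
y(V, j) = (V + j)/(-1 + j)
(38*(X/(-70) + 16/y(-2, -4)))*15 = (38*(-26/3/(-70) + 16/(((-2 - 4)/(-1 - 4)))))*15 = (38*(-26/3*(-1/70) + 16/((-6/(-5)))))*15 = (38*(13/105 + 16/((-⅕*(-6)))))*15 = (38*(13/105 + 16/(6/5)))*15 = (38*(13/105 + 16*(⅚)))*15 = (38*(13/105 + 40/3))*15 = (38*(471/35))*15 = (17898/35)*15 = 53694/7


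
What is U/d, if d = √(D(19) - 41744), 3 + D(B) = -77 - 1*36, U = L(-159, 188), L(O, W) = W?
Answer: -94*I*√10465/10465 ≈ -0.91888*I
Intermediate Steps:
U = 188
D(B) = -116 (D(B) = -3 + (-77 - 1*36) = -3 + (-77 - 36) = -3 - 113 = -116)
d = 2*I*√10465 (d = √(-116 - 41744) = √(-41860) = 2*I*√10465 ≈ 204.6*I)
U/d = 188/((2*I*√10465)) = 188*(-I*√10465/20930) = -94*I*√10465/10465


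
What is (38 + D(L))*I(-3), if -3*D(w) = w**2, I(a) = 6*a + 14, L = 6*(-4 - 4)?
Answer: 2920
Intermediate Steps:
L = -48 (L = 6*(-8) = -48)
I(a) = 14 + 6*a
D(w) = -w**2/3
(38 + D(L))*I(-3) = (38 - 1/3*(-48)**2)*(14 + 6*(-3)) = (38 - 1/3*2304)*(14 - 18) = (38 - 768)*(-4) = -730*(-4) = 2920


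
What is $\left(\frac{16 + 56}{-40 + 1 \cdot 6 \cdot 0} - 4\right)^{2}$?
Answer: $\frac{841}{25} \approx 33.64$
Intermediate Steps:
$\left(\frac{16 + 56}{-40 + 1 \cdot 6 \cdot 0} - 4\right)^{2} = \left(\frac{72}{-40 + 6 \cdot 0} - 4\right)^{2} = \left(\frac{72}{-40 + 0} - 4\right)^{2} = \left(\frac{72}{-40} - 4\right)^{2} = \left(72 \left(- \frac{1}{40}\right) - 4\right)^{2} = \left(- \frac{9}{5} - 4\right)^{2} = \left(- \frac{29}{5}\right)^{2} = \frac{841}{25}$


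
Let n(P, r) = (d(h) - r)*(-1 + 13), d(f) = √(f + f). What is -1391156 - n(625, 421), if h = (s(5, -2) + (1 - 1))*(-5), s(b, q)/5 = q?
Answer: -1386224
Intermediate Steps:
s(b, q) = 5*q
h = 50 (h = (5*(-2) + (1 - 1))*(-5) = (-10 + 0)*(-5) = -10*(-5) = 50)
d(f) = √2*√f (d(f) = √(2*f) = √2*√f)
n(P, r) = 120 - 12*r (n(P, r) = (√2*√50 - r)*(-1 + 13) = (√2*(5*√2) - r)*12 = (10 - r)*12 = 120 - 12*r)
-1391156 - n(625, 421) = -1391156 - (120 - 12*421) = -1391156 - (120 - 5052) = -1391156 - 1*(-4932) = -1391156 + 4932 = -1386224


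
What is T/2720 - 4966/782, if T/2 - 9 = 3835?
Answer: -1621/460 ≈ -3.5239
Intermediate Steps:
T = 7688 (T = 18 + 2*3835 = 18 + 7670 = 7688)
T/2720 - 4966/782 = 7688/2720 - 4966/782 = 7688*(1/2720) - 4966*1/782 = 961/340 - 2483/391 = -1621/460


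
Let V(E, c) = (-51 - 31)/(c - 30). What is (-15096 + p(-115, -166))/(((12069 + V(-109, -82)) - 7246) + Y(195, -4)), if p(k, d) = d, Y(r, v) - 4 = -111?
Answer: -854672/264137 ≈ -3.2357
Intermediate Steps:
Y(r, v) = -107 (Y(r, v) = 4 - 111 = -107)
V(E, c) = -82/(-30 + c)
(-15096 + p(-115, -166))/(((12069 + V(-109, -82)) - 7246) + Y(195, -4)) = (-15096 - 166)/(((12069 - 82/(-30 - 82)) - 7246) - 107) = -15262/(((12069 - 82/(-112)) - 7246) - 107) = -15262/(((12069 - 82*(-1/112)) - 7246) - 107) = -15262/(((12069 + 41/56) - 7246) - 107) = -15262/((675905/56 - 7246) - 107) = -15262/(270129/56 - 107) = -15262/264137/56 = -15262*56/264137 = -854672/264137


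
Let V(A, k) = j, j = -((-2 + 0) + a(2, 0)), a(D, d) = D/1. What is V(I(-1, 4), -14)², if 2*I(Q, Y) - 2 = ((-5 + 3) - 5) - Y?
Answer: 0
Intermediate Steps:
a(D, d) = D (a(D, d) = D*1 = D)
I(Q, Y) = -5/2 - Y/2 (I(Q, Y) = 1 + (((-5 + 3) - 5) - Y)/2 = 1 + ((-2 - 5) - Y)/2 = 1 + (-7 - Y)/2 = 1 + (-7/2 - Y/2) = -5/2 - Y/2)
j = 0 (j = -((-2 + 0) + 2) = -(-2 + 2) = -1*0 = 0)
V(A, k) = 0
V(I(-1, 4), -14)² = 0² = 0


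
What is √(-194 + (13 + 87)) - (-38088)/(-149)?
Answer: -38088/149 + I*√94 ≈ -255.62 + 9.6954*I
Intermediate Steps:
√(-194 + (13 + 87)) - (-38088)/(-149) = √(-194 + 100) - (-38088)*(-1)/149 = √(-94) - 138*276/149 = I*√94 - 38088/149 = -38088/149 + I*√94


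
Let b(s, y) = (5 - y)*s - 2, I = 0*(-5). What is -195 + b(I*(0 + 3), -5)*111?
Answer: -417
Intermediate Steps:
I = 0
b(s, y) = -2 + s*(5 - y) (b(s, y) = s*(5 - y) - 2 = -2 + s*(5 - y))
-195 + b(I*(0 + 3), -5)*111 = -195 + (-2 + 5*(0*(0 + 3)) - 1*0*(0 + 3)*(-5))*111 = -195 + (-2 + 5*(0*3) - 1*0*3*(-5))*111 = -195 + (-2 + 5*0 - 1*0*(-5))*111 = -195 + (-2 + 0 + 0)*111 = -195 - 2*111 = -195 - 222 = -417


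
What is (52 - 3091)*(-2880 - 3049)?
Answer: 18018231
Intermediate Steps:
(52 - 3091)*(-2880 - 3049) = -3039*(-5929) = 18018231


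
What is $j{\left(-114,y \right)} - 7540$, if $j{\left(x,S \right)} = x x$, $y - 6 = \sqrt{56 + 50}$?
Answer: $5456$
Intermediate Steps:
$y = 6 + \sqrt{106}$ ($y = 6 + \sqrt{56 + 50} = 6 + \sqrt{106} \approx 16.296$)
$j{\left(x,S \right)} = x^{2}$
$j{\left(-114,y \right)} - 7540 = \left(-114\right)^{2} - 7540 = 12996 - 7540 = 5456$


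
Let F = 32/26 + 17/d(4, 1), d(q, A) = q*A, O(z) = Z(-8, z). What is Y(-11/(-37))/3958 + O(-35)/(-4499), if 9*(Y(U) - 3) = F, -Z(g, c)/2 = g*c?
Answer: 348303817/2777898552 ≈ 0.12538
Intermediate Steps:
Z(g, c) = -2*c*g (Z(g, c) = -2*g*c = -2*c*g)
O(z) = 16*z (O(z) = -2*z*(-8) = 16*z)
d(q, A) = A*q
F = 285/52 (F = 32/26 + 17/((1*4)) = 32*(1/26) + 17/4 = 16/13 + 17*(¼) = 16/13 + 17/4 = 285/52 ≈ 5.4808)
Y(U) = 563/156 (Y(U) = 3 + (⅑)*(285/52) = 3 + 95/156 = 563/156)
Y(-11/(-37))/3958 + O(-35)/(-4499) = (563/156)/3958 + (16*(-35))/(-4499) = (563/156)*(1/3958) - 560*(-1/4499) = 563/617448 + 560/4499 = 348303817/2777898552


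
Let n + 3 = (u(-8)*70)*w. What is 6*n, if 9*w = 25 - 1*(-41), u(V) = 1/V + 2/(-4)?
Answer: -1943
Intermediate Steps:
u(V) = -1/2 + 1/V (u(V) = 1/V + 2*(-1/4) = 1/V - 1/2 = -1/2 + 1/V)
w = 22/3 (w = (25 - 1*(-41))/9 = (25 + 41)/9 = (1/9)*66 = 22/3 ≈ 7.3333)
n = -1943/6 (n = -3 + (((1/2)*(2 - 1*(-8))/(-8))*70)*(22/3) = -3 + (((1/2)*(-1/8)*(2 + 8))*70)*(22/3) = -3 + (((1/2)*(-1/8)*10)*70)*(22/3) = -3 - 5/8*70*(22/3) = -3 - 175/4*22/3 = -3 - 1925/6 = -1943/6 ≈ -323.83)
6*n = 6*(-1943/6) = -1943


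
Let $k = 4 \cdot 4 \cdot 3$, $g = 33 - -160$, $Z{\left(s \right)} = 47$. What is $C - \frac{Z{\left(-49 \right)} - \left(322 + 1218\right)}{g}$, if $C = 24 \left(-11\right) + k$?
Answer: $- \frac{40195}{193} \approx -208.26$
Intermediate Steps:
$g = 193$ ($g = 33 + 160 = 193$)
$k = 48$ ($k = 16 \cdot 3 = 48$)
$C = -216$ ($C = 24 \left(-11\right) + 48 = -264 + 48 = -216$)
$C - \frac{Z{\left(-49 \right)} - \left(322 + 1218\right)}{g} = -216 - \frac{47 - \left(322 + 1218\right)}{193} = -216 - \left(47 - 1540\right) \frac{1}{193} = -216 - \left(-1493\right) \frac{1}{193} = -216 - - \frac{1493}{193} = -216 + \frac{1493}{193} = - \frac{40195}{193}$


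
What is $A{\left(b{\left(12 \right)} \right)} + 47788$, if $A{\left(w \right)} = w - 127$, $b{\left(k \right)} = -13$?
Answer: $47648$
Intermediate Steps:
$A{\left(w \right)} = -127 + w$
$A{\left(b{\left(12 \right)} \right)} + 47788 = \left(-127 - 13\right) + 47788 = -140 + 47788 = 47648$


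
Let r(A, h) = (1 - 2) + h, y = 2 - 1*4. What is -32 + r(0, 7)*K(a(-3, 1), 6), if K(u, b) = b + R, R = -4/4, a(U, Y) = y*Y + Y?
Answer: -2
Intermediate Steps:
y = -2 (y = 2 - 4 = -2)
a(U, Y) = -Y (a(U, Y) = -2*Y + Y = -Y)
R = -1 (R = -4*1/4 = -1)
K(u, b) = -1 + b (K(u, b) = b - 1 = -1 + b)
r(A, h) = -1 + h
-32 + r(0, 7)*K(a(-3, 1), 6) = -32 + (-1 + 7)*(-1 + 6) = -32 + 6*5 = -32 + 30 = -2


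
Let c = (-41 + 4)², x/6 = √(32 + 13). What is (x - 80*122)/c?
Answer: -9760/1369 + 18*√5/1369 ≈ -7.0999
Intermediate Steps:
x = 18*√5 (x = 6*√(32 + 13) = 6*√45 = 6*(3*√5) = 18*√5 ≈ 40.249)
c = 1369 (c = (-37)² = 1369)
(x - 80*122)/c = (18*√5 - 80*122)/1369 = (18*√5 - 9760)*(1/1369) = (-9760 + 18*√5)*(1/1369) = -9760/1369 + 18*√5/1369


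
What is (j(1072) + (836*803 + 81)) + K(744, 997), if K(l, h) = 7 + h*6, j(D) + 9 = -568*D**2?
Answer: -652059143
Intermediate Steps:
j(D) = -9 - 568*D**2
K(l, h) = 7 + 6*h
(j(1072) + (836*803 + 81)) + K(744, 997) = ((-9 - 568*1072**2) + (836*803 + 81)) + (7 + 6*997) = ((-9 - 568*1149184) + (671308 + 81)) + (7 + 5982) = ((-9 - 652736512) + 671389) + 5989 = (-652736521 + 671389) + 5989 = -652065132 + 5989 = -652059143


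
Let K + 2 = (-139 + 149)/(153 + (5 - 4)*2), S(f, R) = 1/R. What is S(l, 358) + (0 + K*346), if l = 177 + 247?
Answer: -7432049/11098 ≈ -669.67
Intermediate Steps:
l = 424
K = -60/31 (K = -2 + (-139 + 149)/(153 + (5 - 4)*2) = -2 + 10/(153 + 1*2) = -2 + 10/(153 + 2) = -2 + 10/155 = -2 + 10*(1/155) = -2 + 2/31 = -60/31 ≈ -1.9355)
S(l, 358) + (0 + K*346) = 1/358 + (0 - 60/31*346) = 1/358 + (0 - 20760/31) = 1/358 - 20760/31 = -7432049/11098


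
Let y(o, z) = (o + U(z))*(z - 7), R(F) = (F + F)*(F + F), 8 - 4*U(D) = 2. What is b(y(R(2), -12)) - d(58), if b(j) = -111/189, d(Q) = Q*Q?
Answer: -211969/63 ≈ -3364.6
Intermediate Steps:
U(D) = 3/2 (U(D) = 2 - ¼*2 = 2 - ½ = 3/2)
d(Q) = Q²
R(F) = 4*F² (R(F) = (2*F)*(2*F) = 4*F²)
y(o, z) = (-7 + z)*(3/2 + o) (y(o, z) = (o + 3/2)*(z - 7) = (3/2 + o)*(-7 + z) = (-7 + z)*(3/2 + o))
b(j) = -37/63 (b(j) = -111*1/189 = -37/63)
b(y(R(2), -12)) - d(58) = -37/63 - 1*58² = -37/63 - 1*3364 = -37/63 - 3364 = -211969/63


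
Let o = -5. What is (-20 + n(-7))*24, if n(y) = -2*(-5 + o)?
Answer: 0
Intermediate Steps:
n(y) = 20 (n(y) = -2*(-5 - 5) = -2*(-10) = 20)
(-20 + n(-7))*24 = (-20 + 20)*24 = 0*24 = 0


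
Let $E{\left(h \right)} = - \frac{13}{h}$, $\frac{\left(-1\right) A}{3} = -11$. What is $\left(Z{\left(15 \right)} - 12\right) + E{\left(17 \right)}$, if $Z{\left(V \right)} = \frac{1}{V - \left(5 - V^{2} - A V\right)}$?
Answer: $- \frac{158393}{12410} \approx -12.763$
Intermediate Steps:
$A = 33$ ($A = \left(-3\right) \left(-11\right) = 33$)
$Z{\left(V \right)} = \frac{1}{-5 + V^{2} + 34 V}$ ($Z{\left(V \right)} = \frac{1}{V - \left(5 - V^{2} - 33 V\right)} = \frac{1}{V + \left(-5 + V^{2} + 33 V\right)} = \frac{1}{-5 + V^{2} + 34 V}$)
$\left(Z{\left(15 \right)} - 12\right) + E{\left(17 \right)} = \left(\frac{1}{-5 + 15^{2} + 34 \cdot 15} - 12\right) - \frac{13}{17} = \left(\frac{1}{-5 + 225 + 510} - 12\right) - \frac{13}{17} = \left(\frac{1}{730} - 12\right) - \frac{13}{17} = - \frac{8759}{730} - \frac{13}{17} = - \frac{158393}{12410}$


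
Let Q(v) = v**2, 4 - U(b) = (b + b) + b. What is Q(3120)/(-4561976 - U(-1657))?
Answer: -1081600/507439 ≈ -2.1315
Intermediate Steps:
U(b) = 4 - 3*b (U(b) = 4 - ((b + b) + b) = 4 - (2*b + b) = 4 - 3*b)
Q(3120)/(-4561976 - U(-1657)) = 3120**2/(-4561976 - (4 - 3*(-1657))) = 9734400/(-4561976 - (4 + 4971)) = 9734400/(-4561976 - 1*4975) = 9734400/(-4561976 - 4975) = 9734400/(-4566951) = 9734400*(-1/4566951) = -1081600/507439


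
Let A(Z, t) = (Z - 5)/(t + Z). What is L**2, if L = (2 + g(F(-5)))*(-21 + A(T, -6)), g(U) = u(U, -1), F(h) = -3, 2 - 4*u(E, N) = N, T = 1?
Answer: 1234321/400 ≈ 3085.8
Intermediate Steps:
u(E, N) = 1/2 - N/4
A(Z, t) = (-5 + Z)/(Z + t)
g(U) = 3/4 (g(U) = 1/2 - 1/4*(-1) = 1/2 + 1/4 = 3/4)
L = -1111/20 (L = (2 + 3/4)*(-21 + (-5 + 1)/(1 - 6)) = 11*(-21 - 4/(-5))/4 = 11*(-21 - 1/5*(-4))/4 = 11*(-21 + 4/5)/4 = (11/4)*(-101/5) = -1111/20 ≈ -55.550)
L**2 = (-1111/20)**2 = 1234321/400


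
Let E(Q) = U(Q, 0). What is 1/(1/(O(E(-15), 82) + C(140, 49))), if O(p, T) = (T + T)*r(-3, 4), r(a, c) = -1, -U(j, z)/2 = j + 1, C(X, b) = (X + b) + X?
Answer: 165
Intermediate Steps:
C(X, b) = b + 2*X
U(j, z) = -2 - 2*j (U(j, z) = -2*(j + 1) = -2*(1 + j) = -2 - 2*j)
E(Q) = -2 - 2*Q
O(p, T) = -2*T (O(p, T) = (T + T)*(-1) = (2*T)*(-1) = -2*T)
1/(1/(O(E(-15), 82) + C(140, 49))) = 1/(1/(-2*82 + (49 + 2*140))) = 1/(1/(-164 + (49 + 280))) = 1/(1/(-164 + 329)) = 1/(1/165) = 165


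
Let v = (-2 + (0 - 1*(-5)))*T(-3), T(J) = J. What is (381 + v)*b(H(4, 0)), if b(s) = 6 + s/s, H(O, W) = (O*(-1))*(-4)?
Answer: 2604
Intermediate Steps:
H(O, W) = 4*O (H(O, W) = -O*(-4) = 4*O)
v = -9 (v = (-2 + (0 - 1*(-5)))*(-3) = (-2 + (0 + 5))*(-3) = (-2 + 5)*(-3) = 3*(-3) = -9)
b(s) = 7 (b(s) = 6 + 1 = 7)
(381 + v)*b(H(4, 0)) = (381 - 9)*7 = 372*7 = 2604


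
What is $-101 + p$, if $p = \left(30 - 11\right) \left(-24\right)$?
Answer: $-557$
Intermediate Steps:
$p = -456$ ($p = 19 \left(-24\right) = -456$)
$-101 + p = -101 - 456 = -557$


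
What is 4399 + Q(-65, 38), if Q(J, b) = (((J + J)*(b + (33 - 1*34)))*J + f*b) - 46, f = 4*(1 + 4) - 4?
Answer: 317611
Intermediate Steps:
f = 16 (f = 4*5 - 4 = 20 - 4 = 16)
Q(J, b) = -46 + 16*b + 2*J²*(-1 + b) (Q(J, b) = (((J + J)*(b + (33 - 1*34)))*J + 16*b) - 46 = (((2*J)*(b + (33 - 34)))*J + 16*b) - 46 = (((2*J)*(b - 1))*J + 16*b) - 46 = (((2*J)*(-1 + b))*J + 16*b) - 46 = ((2*J*(-1 + b))*J + 16*b) - 46 = (2*J²*(-1 + b) + 16*b) - 46 = (16*b + 2*J²*(-1 + b)) - 46 = -46 + 16*b + 2*J²*(-1 + b))
4399 + Q(-65, 38) = 4399 + (-46 - 2*(-65)² + 16*38 + 2*38*(-65)²) = 4399 + (-46 - 2*4225 + 608 + 2*38*4225) = 4399 + (-46 - 8450 + 608 + 321100) = 4399 + 313212 = 317611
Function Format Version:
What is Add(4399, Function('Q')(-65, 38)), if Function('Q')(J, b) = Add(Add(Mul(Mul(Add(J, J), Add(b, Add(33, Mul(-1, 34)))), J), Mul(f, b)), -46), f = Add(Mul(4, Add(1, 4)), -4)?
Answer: 317611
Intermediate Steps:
f = 16 (f = Add(Mul(4, 5), -4) = Add(20, -4) = 16)
Function('Q')(J, b) = Add(-46, Mul(16, b), Mul(2, Pow(J, 2), Add(-1, b))) (Function('Q')(J, b) = Add(Add(Mul(Mul(Add(J, J), Add(b, Add(33, Mul(-1, 34)))), J), Mul(16, b)), -46) = Add(Add(Mul(Mul(Mul(2, J), Add(b, Add(33, -34))), J), Mul(16, b)), -46) = Add(Add(Mul(Mul(Mul(2, J), Add(b, -1)), J), Mul(16, b)), -46) = Add(Add(Mul(Mul(Mul(2, J), Add(-1, b)), J), Mul(16, b)), -46) = Add(Add(Mul(Mul(2, J, Add(-1, b)), J), Mul(16, b)), -46) = Add(Add(Mul(2, Pow(J, 2), Add(-1, b)), Mul(16, b)), -46) = Add(Add(Mul(16, b), Mul(2, Pow(J, 2), Add(-1, b))), -46) = Add(-46, Mul(16, b), Mul(2, Pow(J, 2), Add(-1, b))))
Add(4399, Function('Q')(-65, 38)) = Add(4399, Add(-46, Mul(-2, Pow(-65, 2)), Mul(16, 38), Mul(2, 38, Pow(-65, 2)))) = Add(4399, Add(-46, Mul(-2, 4225), 608, Mul(2, 38, 4225))) = Add(4399, Add(-46, -8450, 608, 321100)) = Add(4399, 313212) = 317611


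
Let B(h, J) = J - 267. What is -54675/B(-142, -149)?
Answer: 54675/416 ≈ 131.43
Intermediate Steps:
B(h, J) = -267 + J
-54675/B(-142, -149) = -54675/(-267 - 149) = -54675/(-416) = -54675*(-1/416) = 54675/416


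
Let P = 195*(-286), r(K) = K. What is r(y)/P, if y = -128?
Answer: 64/27885 ≈ 0.0022951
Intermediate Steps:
P = -55770
r(y)/P = -128/(-55770) = -128*(-1/55770) = 64/27885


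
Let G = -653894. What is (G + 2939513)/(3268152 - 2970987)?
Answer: 761873/99055 ≈ 7.6914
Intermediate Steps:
(G + 2939513)/(3268152 - 2970987) = (-653894 + 2939513)/(3268152 - 2970987) = 2285619/297165 = 2285619*(1/297165) = 761873/99055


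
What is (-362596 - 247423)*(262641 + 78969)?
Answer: -208388590590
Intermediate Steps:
(-362596 - 247423)*(262641 + 78969) = -610019*341610 = -208388590590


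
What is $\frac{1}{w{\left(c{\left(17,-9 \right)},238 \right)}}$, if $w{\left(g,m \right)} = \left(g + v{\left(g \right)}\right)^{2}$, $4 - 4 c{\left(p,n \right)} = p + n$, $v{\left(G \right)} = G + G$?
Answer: $\frac{1}{9} \approx 0.11111$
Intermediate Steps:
$v{\left(G \right)} = 2 G$
$c{\left(p,n \right)} = 1 - \frac{n}{4} - \frac{p}{4}$ ($c{\left(p,n \right)} = 1 - \frac{p + n}{4} = 1 - \frac{n + p}{4} = 1 - \left(\frac{n}{4} + \frac{p}{4}\right) = 1 - \frac{n}{4} - \frac{p}{4}$)
$w{\left(g,m \right)} = 9 g^{2}$ ($w{\left(g,m \right)} = \left(g + 2 g\right)^{2} = \left(3 g\right)^{2} = 9 g^{2}$)
$\frac{1}{w{\left(c{\left(17,-9 \right)},238 \right)}} = \frac{1}{9 \left(1 - - \frac{9}{4} - \frac{17}{4}\right)^{2}} = \frac{1}{9 \left(1 + \frac{9}{4} - \frac{17}{4}\right)^{2}} = \frac{1}{9 \left(-1\right)^{2}} = \frac{1}{9 \cdot 1} = \frac{1}{9}$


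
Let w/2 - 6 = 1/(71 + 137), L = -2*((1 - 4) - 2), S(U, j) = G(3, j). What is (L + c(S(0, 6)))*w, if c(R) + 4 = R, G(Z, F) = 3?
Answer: 11241/104 ≈ 108.09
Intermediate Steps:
S(U, j) = 3
c(R) = -4 + R
L = 10 (L = -2*(-3 - 2) = -2*(-5) = 10)
w = 1249/104 (w = 12 + 2/(71 + 137) = 12 + 2/208 = 12 + 2*(1/208) = 12 + 1/104 = 1249/104 ≈ 12.010)
(L + c(S(0, 6)))*w = (10 + (-4 + 3))*(1249/104) = (10 - 1)*(1249/104) = 9*(1249/104) = 11241/104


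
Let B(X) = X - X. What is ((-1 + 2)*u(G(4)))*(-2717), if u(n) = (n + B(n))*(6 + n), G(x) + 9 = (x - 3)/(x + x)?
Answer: -4436861/64 ≈ -69326.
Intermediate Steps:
B(X) = 0
G(x) = -9 + (-3 + x)/(2*x) (G(x) = -9 + (x - 3)/(x + x) = -9 + (-3 + x)/((2*x)) = -9 + (-3 + x)*(1/(2*x)) = -9 + (-3 + x)/(2*x))
u(n) = n*(6 + n) (u(n) = (n + 0)*(6 + n) = n*(6 + n))
((-1 + 2)*u(G(4)))*(-2717) = ((-1 + 2)*(((½)*(-3 - 17*4)/4)*(6 + (½)*(-3 - 17*4)/4)))*(-2717) = (1*(((½)*(¼)*(-3 - 68))*(6 + (½)*(¼)*(-3 - 68))))*(-2717) = (1*(((½)*(¼)*(-71))*(6 + (½)*(¼)*(-71))))*(-2717) = (1*(-71*(6 - 71/8)/8))*(-2717) = (1*(-71/8*(-23/8)))*(-2717) = (1*(1633/64))*(-2717) = (1633/64)*(-2717) = -4436861/64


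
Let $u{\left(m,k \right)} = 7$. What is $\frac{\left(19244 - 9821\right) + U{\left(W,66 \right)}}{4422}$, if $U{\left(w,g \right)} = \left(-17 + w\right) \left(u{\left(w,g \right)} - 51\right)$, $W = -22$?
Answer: $\frac{3713}{1474} \approx 2.519$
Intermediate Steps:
$U{\left(w,g \right)} = 748 - 44 w$ ($U{\left(w,g \right)} = \left(-17 + w\right) \left(7 - 51\right) = \left(-17 + w\right) \left(-44\right) = 748 - 44 w$)
$\frac{\left(19244 - 9821\right) + U{\left(W,66 \right)}}{4422} = \frac{\left(19244 - 9821\right) + \left(748 - -968\right)}{4422} = \left(9423 + \left(748 + 968\right)\right) \frac{1}{4422} = \left(9423 + 1716\right) \frac{1}{4422} = 11139 \cdot \frac{1}{4422} = \frac{3713}{1474}$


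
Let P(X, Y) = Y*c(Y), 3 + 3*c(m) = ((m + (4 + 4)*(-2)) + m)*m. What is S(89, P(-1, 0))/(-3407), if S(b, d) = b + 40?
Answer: -129/3407 ≈ -0.037863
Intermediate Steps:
c(m) = -1 + m*(-16 + 2*m)/3 (c(m) = -1 + (((m + (4 + 4)*(-2)) + m)*m)/3 = -1 + (((m + 8*(-2)) + m)*m)/3 = -1 + (((m - 16) + m)*m)/3 = -1 + (((-16 + m) + m)*m)/3 = -1 + ((-16 + 2*m)*m)/3 = -1 + (m*(-16 + 2*m))/3 = -1 + m*(-16 + 2*m)/3)
P(X, Y) = Y*(-1 - 16*Y/3 + 2*Y²/3)
S(b, d) = 40 + b
S(89, P(-1, 0))/(-3407) = (40 + 89)/(-3407) = 129*(-1/3407) = -129/3407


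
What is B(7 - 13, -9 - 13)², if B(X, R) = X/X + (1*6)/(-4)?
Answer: ¼ ≈ 0.25000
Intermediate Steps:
B(X, R) = -½ (B(X, R) = 1 + 6*(-¼) = 1 - 3/2 = -½)
B(7 - 13, -9 - 13)² = (-½)² = ¼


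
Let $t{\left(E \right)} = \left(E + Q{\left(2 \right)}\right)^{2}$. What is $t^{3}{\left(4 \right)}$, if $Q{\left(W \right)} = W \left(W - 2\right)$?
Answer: $4096$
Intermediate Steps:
$Q{\left(W \right)} = W \left(-2 + W\right)$
$t{\left(E \right)} = E^{2}$ ($t{\left(E \right)} = \left(E + 2 \left(-2 + 2\right)\right)^{2} = \left(E + 2 \cdot 0\right)^{2} = \left(E + 0\right)^{2} = E^{2}$)
$t^{3}{\left(4 \right)} = \left(4^{2}\right)^{3} = 16^{3} = 4096$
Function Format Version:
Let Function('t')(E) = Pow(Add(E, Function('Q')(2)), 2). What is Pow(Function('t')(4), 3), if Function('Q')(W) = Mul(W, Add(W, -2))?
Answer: 4096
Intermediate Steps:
Function('Q')(W) = Mul(W, Add(-2, W))
Function('t')(E) = Pow(E, 2) (Function('t')(E) = Pow(Add(E, Mul(2, Add(-2, 2))), 2) = Pow(Add(E, Mul(2, 0)), 2) = Pow(Add(E, 0), 2) = Pow(E, 2))
Pow(Function('t')(4), 3) = Pow(Pow(4, 2), 3) = Pow(16, 3) = 4096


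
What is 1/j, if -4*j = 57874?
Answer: -2/28937 ≈ -6.9116e-5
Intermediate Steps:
j = -28937/2 (j = -1/4*57874 = -28937/2 ≈ -14469.)
1/j = 1/(-28937/2) = -2/28937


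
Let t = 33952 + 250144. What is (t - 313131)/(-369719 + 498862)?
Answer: -29035/129143 ≈ -0.22483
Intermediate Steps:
t = 284096
(t - 313131)/(-369719 + 498862) = (284096 - 313131)/(-369719 + 498862) = -29035/129143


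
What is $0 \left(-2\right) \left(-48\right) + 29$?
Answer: $29$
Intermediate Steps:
$0 \left(-2\right) \left(-48\right) + 29 = 0 \left(-48\right) + 29 = 0 + 29 = 29$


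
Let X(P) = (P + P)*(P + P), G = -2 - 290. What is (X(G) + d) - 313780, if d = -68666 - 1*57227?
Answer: -98617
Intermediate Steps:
G = -292
X(P) = 4*P**2 (X(P) = (2*P)*(2*P) = 4*P**2)
d = -125893 (d = -68666 - 57227 = -125893)
(X(G) + d) - 313780 = (4*(-292)**2 - 125893) - 313780 = (4*85264 - 125893) - 313780 = (341056 - 125893) - 313780 = 215163 - 313780 = -98617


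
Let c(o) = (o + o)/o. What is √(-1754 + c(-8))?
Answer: 2*I*√438 ≈ 41.857*I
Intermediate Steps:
c(o) = 2 (c(o) = (2*o)/o = 2)
√(-1754 + c(-8)) = √(-1754 + 2) = √(-1752) = 2*I*√438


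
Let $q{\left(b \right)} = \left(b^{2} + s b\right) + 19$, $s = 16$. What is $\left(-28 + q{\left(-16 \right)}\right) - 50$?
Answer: $-59$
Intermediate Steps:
$q{\left(b \right)} = 19 + b^{2} + 16 b$ ($q{\left(b \right)} = \left(b^{2} + 16 b\right) + 19 = 19 + b^{2} + 16 b$)
$\left(-28 + q{\left(-16 \right)}\right) - 50 = \left(-28 + \left(19 + \left(-16\right)^{2} + 16 \left(-16\right)\right)\right) - 50 = \left(-28 + \left(19 + 256 - 256\right)\right) - 50 = \left(-28 + 19\right) - 50 = -9 - 50 = -59$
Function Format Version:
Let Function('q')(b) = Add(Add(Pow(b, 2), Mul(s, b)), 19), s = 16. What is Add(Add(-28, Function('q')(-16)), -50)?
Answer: -59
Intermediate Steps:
Function('q')(b) = Add(19, Pow(b, 2), Mul(16, b)) (Function('q')(b) = Add(Add(Pow(b, 2), Mul(16, b)), 19) = Add(19, Pow(b, 2), Mul(16, b)))
Add(Add(-28, Function('q')(-16)), -50) = Add(Add(-28, Add(19, Pow(-16, 2), Mul(16, -16))), -50) = Add(Add(-28, Add(19, 256, -256)), -50) = Add(Add(-28, 19), -50) = Add(-9, -50) = -59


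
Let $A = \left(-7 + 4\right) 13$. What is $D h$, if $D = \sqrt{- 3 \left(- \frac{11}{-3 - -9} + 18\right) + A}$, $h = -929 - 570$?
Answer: $- \frac{7495 i \sqrt{14}}{2} \approx - 14022.0 i$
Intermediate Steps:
$A = -39$ ($A = \left(-3\right) 13 = -39$)
$h = -1499$
$D = \frac{5 i \sqrt{14}}{2}$ ($D = \sqrt{- 3 \left(- \frac{11}{-3 - -9} + 18\right) - 39} = \sqrt{- 3 \left(- \frac{11}{-3 + 9} + 18\right) - 39} = \sqrt{- 3 \left(- \frac{11}{6} + 18\right) - 39} = \sqrt{\left(-3\right) \frac{97}{6} - 39} = \sqrt{- \frac{97}{2} - 39} = \sqrt{- \frac{175}{2}} = \frac{5 i \sqrt{14}}{2} \approx 9.3541 i$)
$D h = \frac{5 i \sqrt{14}}{2} \left(-1499\right) = - \frac{7495 i \sqrt{14}}{2}$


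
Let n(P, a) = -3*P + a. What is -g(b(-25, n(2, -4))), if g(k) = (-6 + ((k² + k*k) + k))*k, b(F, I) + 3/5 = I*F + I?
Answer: -3437129241/125 ≈ -2.7497e+7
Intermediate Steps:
n(P, a) = a - 3*P
b(F, I) = -⅗ + I + F*I (b(F, I) = -⅗ + (I*F + I) = -⅗ + (F*I + I) = -⅗ + (I + F*I) = -⅗ + I + F*I)
g(k) = k*(-6 + k + 2*k²) (g(k) = (-6 + ((k² + k²) + k))*k = (-6 + (2*k² + k))*k = (-6 + (k + 2*k²))*k = (-6 + k + 2*k²)*k = k*(-6 + k + 2*k²))
-g(b(-25, n(2, -4))) = -(-⅗ + (-4 - 3*2) - 25*(-4 - 3*2))*(-6 + (-⅗ + (-4 - 3*2) - 25*(-4 - 3*2)) + 2*(-⅗ + (-4 - 3*2) - 25*(-4 - 3*2))²) = -(-⅗ + (-4 - 6) - 25*(-4 - 6))*(-6 + (-⅗ + (-4 - 6) - 25*(-4 - 6)) + 2*(-⅗ + (-4 - 6) - 25*(-4 - 6))²) = -(-⅗ - 10 - 25*(-10))*(-6 + (-⅗ - 10 - 25*(-10)) + 2*(-⅗ - 10 - 25*(-10))²) = -(-⅗ - 10 + 250)*(-6 + (-⅗ - 10 + 250) + 2*(-⅗ - 10 + 250)²) = -1197*(-6 + 1197/5 + 2*(1197/5)²)/5 = -1197*(-6 + 1197/5 + 2*(1432809/25))/5 = -1197*(-6 + 1197/5 + 2865618/25)/5 = -1197*2871453/(5*25) = -1*3437129241/125 = -3437129241/125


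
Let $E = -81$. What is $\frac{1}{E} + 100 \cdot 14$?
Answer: $\frac{113399}{81} \approx 1400.0$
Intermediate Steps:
$\frac{1}{E} + 100 \cdot 14 = \frac{1}{-81} + 100 \cdot 14 = - \frac{1}{81} + 1400 = \frac{113399}{81}$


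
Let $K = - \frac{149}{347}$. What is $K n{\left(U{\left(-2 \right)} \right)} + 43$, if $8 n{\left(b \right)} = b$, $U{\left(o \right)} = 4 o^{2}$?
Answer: $\frac{14623}{347} \approx 42.141$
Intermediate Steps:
$n{\left(b \right)} = \frac{b}{8}$
$K = - \frac{149}{347}$ ($K = \left(-149\right) \frac{1}{347} = - \frac{149}{347} \approx -0.42939$)
$K n{\left(U{\left(-2 \right)} \right)} + 43 = - \frac{149 \frac{4 \left(-2\right)^{2}}{8}}{347} + 43 = - \frac{149 \frac{4 \cdot 4}{8}}{347} + 43 = - \frac{149 \cdot \frac{1}{8} \cdot 16}{347} + 43 = \left(- \frac{149}{347}\right) 2 + 43 = - \frac{298}{347} + 43 = \frac{14623}{347}$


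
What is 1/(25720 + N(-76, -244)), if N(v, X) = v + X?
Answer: 1/25400 ≈ 3.9370e-5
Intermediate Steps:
N(v, X) = X + v
1/(25720 + N(-76, -244)) = 1/(25720 + (-244 - 76)) = 1/(25720 - 320) = 1/25400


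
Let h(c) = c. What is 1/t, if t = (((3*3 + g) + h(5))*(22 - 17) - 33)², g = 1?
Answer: 1/1764 ≈ 0.00056689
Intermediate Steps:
t = 1764 (t = (((3*3 + 1) + 5)*(22 - 17) - 33)² = (((9 + 1) + 5)*5 - 33)² = ((10 + 5)*5 - 33)² = (15*5 - 33)² = (75 - 33)² = 42² = 1764)
1/t = 1/1764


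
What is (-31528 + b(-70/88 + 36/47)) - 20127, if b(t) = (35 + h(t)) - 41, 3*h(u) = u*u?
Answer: -662804013671/12829872 ≈ -51661.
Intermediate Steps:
h(u) = u**2/3 (h(u) = (u*u)/3 = u**2/3)
b(t) = -6 + t**2/3 (b(t) = (35 + t**2/3) - 41 = -6 + t**2/3)
(-31528 + b(-70/88 + 36/47)) - 20127 = (-31528 + (-6 + (-70/88 + 36/47)**2/3)) - 20127 = (-31528 + (-6 + (-70*1/88 + 36*(1/47))**2/3)) - 20127 = (-31528 + (-6 + (-35/44 + 36/47)**2/3)) - 20127 = (-31528 + (-6 + (-61/2068)**2/3)) - 20127 = (-31528 + (-6 + (1/3)*(3721/4276624))) - 20127 = (-31528 + (-6 + 3721/12829872)) - 20127 = (-31528 - 76975511/12829872) - 20127 = -404577179927/12829872 - 20127 = -662804013671/12829872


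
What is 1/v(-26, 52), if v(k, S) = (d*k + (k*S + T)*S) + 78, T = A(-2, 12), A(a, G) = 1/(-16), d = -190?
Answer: -4/261157 ≈ -1.5316e-5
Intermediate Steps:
A(a, G) = -1/16
T = -1/16 ≈ -0.062500
v(k, S) = 78 - 190*k + S*(-1/16 + S*k) (v(k, S) = (-190*k + (k*S - 1/16)*S) + 78 = (-190*k + (S*k - 1/16)*S) + 78 = (-190*k + (-1/16 + S*k)*S) + 78 = (-190*k + S*(-1/16 + S*k)) + 78 = 78 - 190*k + S*(-1/16 + S*k))
1/v(-26, 52) = 1/(78 - 190*(-26) - 1/16*52 - 26*52²) = 1/(78 + 4940 - 13/4 - 26*2704) = 1/(78 + 4940 - 13/4 - 70304) = 1/(-261157/4) = -4/261157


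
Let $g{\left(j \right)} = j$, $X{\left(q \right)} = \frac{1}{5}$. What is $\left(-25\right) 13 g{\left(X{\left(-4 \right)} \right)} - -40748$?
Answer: $40683$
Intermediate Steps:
$X{\left(q \right)} = \frac{1}{5}$
$\left(-25\right) 13 g{\left(X{\left(-4 \right)} \right)} - -40748 = \left(-25\right) 13 \cdot \frac{1}{5} - -40748 = \left(-325\right) \frac{1}{5} + 40748 = -65 + 40748 = 40683$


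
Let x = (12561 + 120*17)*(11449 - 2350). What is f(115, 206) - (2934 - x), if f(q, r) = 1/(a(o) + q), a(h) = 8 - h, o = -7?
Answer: 17270703451/130 ≈ 1.3285e+8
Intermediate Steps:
f(q, r) = 1/(15 + q) (f(q, r) = 1/((8 - 1*(-7)) + q) = 1/((8 + 7) + q) = 1/(15 + q))
x = 132854499 (x = (12561 + 2040)*9099 = 14601*9099 = 132854499)
f(115, 206) - (2934 - x) = 1/(15 + 115) - (2934 - 1*132854499) = 1/130 - (2934 - 132854499) = 1/130 - 1*(-132851565) = 1/130 + 132851565 = 17270703451/130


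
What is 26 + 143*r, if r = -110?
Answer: -15704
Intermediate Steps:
26 + 143*r = 26 + 143*(-110) = 26 - 15730 = -15704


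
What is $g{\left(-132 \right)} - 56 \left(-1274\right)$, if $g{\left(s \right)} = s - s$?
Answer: $71344$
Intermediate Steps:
$g{\left(s \right)} = 0$
$g{\left(-132 \right)} - 56 \left(-1274\right) = 0 - 56 \left(-1274\right) = 0 - -71344 = 0 + 71344 = 71344$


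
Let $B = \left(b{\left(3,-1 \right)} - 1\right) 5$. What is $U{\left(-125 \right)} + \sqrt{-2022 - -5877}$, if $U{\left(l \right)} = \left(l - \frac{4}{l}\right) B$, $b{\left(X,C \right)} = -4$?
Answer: $\frac{15621}{5} + \sqrt{3855} \approx 3186.3$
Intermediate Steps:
$B = -25$ ($B = \left(-4 - 1\right) 5 = \left(-5\right) 5 = -25$)
$U{\left(l \right)} = - 25 l + \frac{100}{l}$ ($U{\left(l \right)} = \left(l - \frac{4}{l}\right) \left(-25\right) = - 25 l + \frac{100}{l}$)
$U{\left(-125 \right)} + \sqrt{-2022 - -5877} = \left(\left(-25\right) \left(-125\right) + \frac{100}{-125}\right) + \sqrt{-2022 - -5877} = \left(3125 + 100 \left(- \frac{1}{125}\right)\right) + \sqrt{-2022 + \left(-6478 + 12355\right)} = \left(3125 - \frac{4}{5}\right) + \sqrt{-2022 + 5877} = \frac{15621}{5} + \sqrt{3855}$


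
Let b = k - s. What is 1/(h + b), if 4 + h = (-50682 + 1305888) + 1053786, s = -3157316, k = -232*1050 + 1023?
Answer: 1/5223727 ≈ 1.9143e-7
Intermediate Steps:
k = -242577 (k = -243600 + 1023 = -242577)
b = 2914739 (b = -242577 - 1*(-3157316) = -242577 + 3157316 = 2914739)
h = 2308988 (h = -4 + ((-50682 + 1305888) + 1053786) = -4 + (1255206 + 1053786) = -4 + 2308992 = 2308988)
1/(h + b) = 1/(2308988 + 2914739) = 1/5223727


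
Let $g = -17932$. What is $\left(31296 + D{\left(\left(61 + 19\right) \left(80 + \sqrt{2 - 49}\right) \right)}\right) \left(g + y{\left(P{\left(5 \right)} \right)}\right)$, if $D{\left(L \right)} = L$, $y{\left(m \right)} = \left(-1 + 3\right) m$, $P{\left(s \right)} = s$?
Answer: $-675587712 - 1433760 i \sqrt{47} \approx -6.7559 \cdot 10^{8} - 9.8294 \cdot 10^{6} i$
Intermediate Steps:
$y{\left(m \right)} = 2 m$
$\left(31296 + D{\left(\left(61 + 19\right) \left(80 + \sqrt{2 - 49}\right) \right)}\right) \left(g + y{\left(P{\left(5 \right)} \right)}\right) = \left(31296 + \left(61 + 19\right) \left(80 + \sqrt{2 - 49}\right)\right) \left(-17932 + 2 \cdot 5\right) = \left(31296 + 80 \left(80 + \sqrt{-47}\right)\right) \left(-17932 + 10\right) = \left(31296 + 80 \left(80 + i \sqrt{47}\right)\right) \left(-17922\right) = \left(31296 + \left(6400 + 80 i \sqrt{47}\right)\right) \left(-17922\right) = \left(37696 + 80 i \sqrt{47}\right) \left(-17922\right) = -675587712 - 1433760 i \sqrt{47}$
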